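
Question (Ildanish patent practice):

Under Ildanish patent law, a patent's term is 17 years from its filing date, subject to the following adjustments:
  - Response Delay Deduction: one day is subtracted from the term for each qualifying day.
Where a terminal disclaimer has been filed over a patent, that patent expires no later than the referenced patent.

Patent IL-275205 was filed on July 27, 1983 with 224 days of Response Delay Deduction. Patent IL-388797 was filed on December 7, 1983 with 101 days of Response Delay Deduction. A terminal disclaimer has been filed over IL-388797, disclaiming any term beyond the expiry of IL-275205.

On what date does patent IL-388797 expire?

Natural term of IL-388797:
  Base: filing + 17 years → 7 December 2000.
  Response Delay Deduction: −101 days → 28 August 2000.
Expiry of referenced patent IL-275205:
  Base: filing + 17 years → 27 July 2000.
  Response Delay Deduction: −224 days → 16 December 1999.
Terminal disclaimer: IL-388797 expires on the earlier of 28 August 2000 and 16 December 1999.

1999-12-16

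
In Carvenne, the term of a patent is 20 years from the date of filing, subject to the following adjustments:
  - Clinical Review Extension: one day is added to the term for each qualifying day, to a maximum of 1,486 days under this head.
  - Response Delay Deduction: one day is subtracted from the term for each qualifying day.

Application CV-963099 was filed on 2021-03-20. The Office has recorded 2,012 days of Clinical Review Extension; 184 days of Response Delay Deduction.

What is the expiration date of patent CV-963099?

Base term: filing date + 20 years → 20 March 2041.
Clinical Review Extension: 2012 days claimed exceeds the 1486-day cap, so +1486 days → 14 April 2045.
Response Delay Deduction: −184 days → 12 October 2044.

October 12, 2044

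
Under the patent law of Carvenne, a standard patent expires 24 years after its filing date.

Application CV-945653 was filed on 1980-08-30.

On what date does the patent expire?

Filing date + 24 years → 30 August 2004.

August 30, 2004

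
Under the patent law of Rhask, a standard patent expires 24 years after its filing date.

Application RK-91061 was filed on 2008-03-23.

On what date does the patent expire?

2032-03-23

Filing date + 24 years → 23 March 2032.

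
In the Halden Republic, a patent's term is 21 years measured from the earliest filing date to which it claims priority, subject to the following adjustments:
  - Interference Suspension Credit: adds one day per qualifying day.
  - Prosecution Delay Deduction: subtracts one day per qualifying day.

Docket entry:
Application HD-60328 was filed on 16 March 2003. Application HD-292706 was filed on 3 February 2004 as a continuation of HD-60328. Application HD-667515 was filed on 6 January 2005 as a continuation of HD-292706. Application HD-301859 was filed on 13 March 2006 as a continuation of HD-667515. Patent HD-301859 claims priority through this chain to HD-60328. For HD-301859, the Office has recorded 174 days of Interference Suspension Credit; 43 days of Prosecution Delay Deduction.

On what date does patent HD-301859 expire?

Earliest priority filing: 16 March 2003.
Base term: 16 March 2003 + 21 years → 16 March 2024.
Interference Suspension Credit: +174 days → 6 September 2024.
Prosecution Delay Deduction: −43 days → 25 July 2024.

2024-07-25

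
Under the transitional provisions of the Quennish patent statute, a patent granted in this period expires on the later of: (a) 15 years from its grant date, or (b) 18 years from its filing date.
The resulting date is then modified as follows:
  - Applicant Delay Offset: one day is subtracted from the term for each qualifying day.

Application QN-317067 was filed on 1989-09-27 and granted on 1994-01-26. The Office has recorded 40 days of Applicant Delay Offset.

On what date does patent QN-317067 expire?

2008-12-17

(a) grant + 15 years → 26 January 2009.
(b) filing + 18 years → 27 September 2007.
Later of the two: 26 January 2009.
Applicant Delay Offset: −40 days → 17 December 2008.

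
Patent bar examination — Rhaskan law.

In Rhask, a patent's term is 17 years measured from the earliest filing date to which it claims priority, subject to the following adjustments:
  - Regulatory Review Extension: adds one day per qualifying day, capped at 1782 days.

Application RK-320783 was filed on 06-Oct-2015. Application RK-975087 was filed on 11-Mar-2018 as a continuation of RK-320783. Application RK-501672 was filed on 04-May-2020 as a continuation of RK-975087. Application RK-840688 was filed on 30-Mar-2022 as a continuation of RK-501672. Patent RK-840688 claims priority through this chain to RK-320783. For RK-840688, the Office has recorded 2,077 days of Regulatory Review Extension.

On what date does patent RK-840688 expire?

Earliest priority filing: 6 October 2015.
Base term: 6 October 2015 + 17 years → 6 October 2032.
Regulatory Review Extension: 2077 days claimed exceeds the 1782-day cap, so +1782 days → 23 August 2037.

2037-08-23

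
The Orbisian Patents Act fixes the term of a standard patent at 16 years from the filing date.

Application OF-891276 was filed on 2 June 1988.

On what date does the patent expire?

Filing date + 16 years → 2 June 2004.

2004-06-02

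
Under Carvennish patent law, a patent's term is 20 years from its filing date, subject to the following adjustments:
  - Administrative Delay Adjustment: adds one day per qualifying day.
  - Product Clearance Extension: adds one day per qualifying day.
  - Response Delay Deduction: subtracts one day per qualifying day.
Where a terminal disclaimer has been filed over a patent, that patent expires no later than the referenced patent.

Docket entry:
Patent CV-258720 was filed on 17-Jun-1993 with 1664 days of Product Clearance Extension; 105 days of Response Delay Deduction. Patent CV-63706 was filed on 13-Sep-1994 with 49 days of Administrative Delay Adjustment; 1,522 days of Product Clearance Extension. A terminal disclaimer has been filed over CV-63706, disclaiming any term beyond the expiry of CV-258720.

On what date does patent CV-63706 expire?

Natural term of CV-63706:
  Base: filing + 20 years → 13 September 2014.
  Administrative Delay Adjustment: +49 days → 1 November 2014.
  Product Clearance Extension: +1522 days → 1 January 2019.
Expiry of referenced patent CV-258720:
  Base: filing + 20 years → 17 June 2013.
  Product Clearance Extension: +1664 days → 6 January 2018.
  Response Delay Deduction: −105 days → 23 September 2017.
Terminal disclaimer: CV-63706 expires on the earlier of 1 January 2019 and 23 September 2017.

2017-09-23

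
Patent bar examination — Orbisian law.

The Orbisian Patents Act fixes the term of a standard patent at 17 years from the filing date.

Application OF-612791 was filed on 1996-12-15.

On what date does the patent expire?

Filing date + 17 years → 15 December 2013.

2013-12-15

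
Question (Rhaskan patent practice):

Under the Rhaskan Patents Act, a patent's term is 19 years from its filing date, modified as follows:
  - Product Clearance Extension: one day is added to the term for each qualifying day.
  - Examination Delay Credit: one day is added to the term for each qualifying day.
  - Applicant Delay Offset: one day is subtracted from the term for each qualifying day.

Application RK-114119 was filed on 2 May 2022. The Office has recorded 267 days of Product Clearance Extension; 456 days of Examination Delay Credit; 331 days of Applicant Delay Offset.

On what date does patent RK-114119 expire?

Base term: filing date + 19 years → 2 May 2041.
Product Clearance Extension: +267 days → 24 January 2042.
Examination Delay Credit: +456 days → 25 April 2043.
Applicant Delay Offset: −331 days → 29 May 2042.

2042-05-29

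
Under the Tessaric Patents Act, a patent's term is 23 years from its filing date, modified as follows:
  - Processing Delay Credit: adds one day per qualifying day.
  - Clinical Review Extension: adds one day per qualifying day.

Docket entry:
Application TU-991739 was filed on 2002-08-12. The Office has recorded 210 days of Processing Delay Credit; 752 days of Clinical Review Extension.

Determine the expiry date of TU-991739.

2028-03-31

Base term: filing date + 23 years → 12 August 2025.
Processing Delay Credit: +210 days → 10 March 2026.
Clinical Review Extension: +752 days → 31 March 2028.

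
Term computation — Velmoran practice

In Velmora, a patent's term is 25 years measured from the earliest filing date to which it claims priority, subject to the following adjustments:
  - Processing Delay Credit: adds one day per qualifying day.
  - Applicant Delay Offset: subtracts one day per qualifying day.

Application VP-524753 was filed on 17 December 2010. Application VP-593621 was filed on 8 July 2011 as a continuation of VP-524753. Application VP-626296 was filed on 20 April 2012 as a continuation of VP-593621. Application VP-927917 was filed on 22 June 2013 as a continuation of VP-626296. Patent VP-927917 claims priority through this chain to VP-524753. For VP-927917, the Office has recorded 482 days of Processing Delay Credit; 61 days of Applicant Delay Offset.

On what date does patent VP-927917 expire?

February 10, 2037

Earliest priority filing: 17 December 2010.
Base term: 17 December 2010 + 25 years → 17 December 2035.
Processing Delay Credit: +482 days → 12 April 2037.
Applicant Delay Offset: −61 days → 10 February 2037.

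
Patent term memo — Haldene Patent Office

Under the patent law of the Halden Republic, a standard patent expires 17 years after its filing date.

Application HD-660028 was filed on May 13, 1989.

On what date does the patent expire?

Filing date + 17 years → 13 May 2006.

May 13, 2006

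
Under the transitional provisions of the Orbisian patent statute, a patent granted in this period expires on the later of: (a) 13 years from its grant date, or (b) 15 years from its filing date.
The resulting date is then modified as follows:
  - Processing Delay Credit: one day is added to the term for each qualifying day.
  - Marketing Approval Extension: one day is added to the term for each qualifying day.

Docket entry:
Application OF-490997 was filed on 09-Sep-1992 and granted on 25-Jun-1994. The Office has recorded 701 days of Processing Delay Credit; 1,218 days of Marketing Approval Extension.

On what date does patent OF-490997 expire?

2012-12-10

(a) grant + 13 years → 25 June 2007.
(b) filing + 15 years → 9 September 2007.
Later of the two: 9 September 2007.
Processing Delay Credit: +701 days → 10 August 2009.
Marketing Approval Extension: +1218 days → 10 December 2012.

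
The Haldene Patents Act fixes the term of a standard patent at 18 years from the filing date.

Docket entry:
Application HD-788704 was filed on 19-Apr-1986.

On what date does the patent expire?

Filing date + 18 years → 19 April 2004.

April 19, 2004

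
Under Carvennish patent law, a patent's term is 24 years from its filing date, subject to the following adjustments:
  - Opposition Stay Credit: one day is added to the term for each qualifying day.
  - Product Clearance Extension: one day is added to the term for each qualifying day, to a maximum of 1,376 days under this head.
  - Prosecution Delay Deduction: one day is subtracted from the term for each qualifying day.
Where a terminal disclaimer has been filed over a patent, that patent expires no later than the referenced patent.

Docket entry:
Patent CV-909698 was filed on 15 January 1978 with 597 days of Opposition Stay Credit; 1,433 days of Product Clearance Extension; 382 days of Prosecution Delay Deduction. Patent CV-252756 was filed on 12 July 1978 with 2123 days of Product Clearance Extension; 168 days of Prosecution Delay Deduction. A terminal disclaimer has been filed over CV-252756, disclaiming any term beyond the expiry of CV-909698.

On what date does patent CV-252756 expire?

2005-11-01

Natural term of CV-252756:
  Base: filing + 24 years → 12 July 2002.
  Product Clearance Extension: 2123 days claimed exceeds the 1376-day cap, so +1376 days → 18 April 2006.
  Prosecution Delay Deduction: −168 days → 1 November 2005.
Expiry of referenced patent CV-909698:
  Base: filing + 24 years → 15 January 2002.
  Opposition Stay Credit: +597 days → 4 September 2003.
  Product Clearance Extension: 1433 days claimed exceeds the 1376-day cap, so +1376 days → 11 June 2007.
  Prosecution Delay Deduction: −382 days → 25 May 2006.
Terminal disclaimer: CV-252756 expires on the earlier of 1 November 2005 and 25 May 2006.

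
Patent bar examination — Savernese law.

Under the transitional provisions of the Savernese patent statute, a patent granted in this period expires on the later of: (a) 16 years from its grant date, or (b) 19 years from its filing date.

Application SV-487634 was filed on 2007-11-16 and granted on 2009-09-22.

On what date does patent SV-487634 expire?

(a) grant + 16 years → 22 September 2025.
(b) filing + 19 years → 16 November 2026.
Later of the two: 16 November 2026.

November 16, 2026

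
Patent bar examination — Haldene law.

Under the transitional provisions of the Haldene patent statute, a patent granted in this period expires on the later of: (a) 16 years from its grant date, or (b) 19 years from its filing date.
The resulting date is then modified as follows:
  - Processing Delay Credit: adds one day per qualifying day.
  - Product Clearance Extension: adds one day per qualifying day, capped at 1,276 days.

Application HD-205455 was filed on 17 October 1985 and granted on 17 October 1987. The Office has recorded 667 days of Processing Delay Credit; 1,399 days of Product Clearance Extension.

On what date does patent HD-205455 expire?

2010-02-11

(a) grant + 16 years → 17 October 2003.
(b) filing + 19 years → 17 October 2004.
Later of the two: 17 October 2004.
Processing Delay Credit: +667 days → 15 August 2006.
Product Clearance Extension: 1399 days claimed exceeds the 1276-day cap, so +1276 days → 11 February 2010.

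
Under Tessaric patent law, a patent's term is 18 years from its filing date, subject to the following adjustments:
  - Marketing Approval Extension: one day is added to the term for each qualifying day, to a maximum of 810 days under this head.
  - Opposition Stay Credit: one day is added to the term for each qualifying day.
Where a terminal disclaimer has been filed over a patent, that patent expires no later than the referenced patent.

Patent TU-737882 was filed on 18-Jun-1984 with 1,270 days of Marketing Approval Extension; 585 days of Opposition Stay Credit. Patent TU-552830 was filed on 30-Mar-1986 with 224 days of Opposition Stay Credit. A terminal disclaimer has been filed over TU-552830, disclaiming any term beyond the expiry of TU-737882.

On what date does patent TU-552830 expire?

Natural term of TU-552830:
  Base: filing + 18 years → 30 March 2004.
  Opposition Stay Credit: +224 days → 9 November 2004.
Expiry of referenced patent TU-737882:
  Base: filing + 18 years → 18 June 2002.
  Marketing Approval Extension: 1270 days claimed exceeds the 810-day cap, so +810 days → 5 September 2004.
  Opposition Stay Credit: +585 days → 13 April 2006.
Terminal disclaimer: TU-552830 expires on the earlier of 9 November 2004 and 13 April 2006.

November 9, 2004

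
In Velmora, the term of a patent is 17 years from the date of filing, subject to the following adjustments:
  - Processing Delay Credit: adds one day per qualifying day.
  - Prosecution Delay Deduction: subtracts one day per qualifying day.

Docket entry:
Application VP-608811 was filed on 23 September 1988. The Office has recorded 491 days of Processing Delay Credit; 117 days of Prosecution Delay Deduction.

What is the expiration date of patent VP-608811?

Base term: filing date + 17 years → 23 September 2005.
Processing Delay Credit: +491 days → 27 January 2007.
Prosecution Delay Deduction: −117 days → 2 October 2006.

2006-10-02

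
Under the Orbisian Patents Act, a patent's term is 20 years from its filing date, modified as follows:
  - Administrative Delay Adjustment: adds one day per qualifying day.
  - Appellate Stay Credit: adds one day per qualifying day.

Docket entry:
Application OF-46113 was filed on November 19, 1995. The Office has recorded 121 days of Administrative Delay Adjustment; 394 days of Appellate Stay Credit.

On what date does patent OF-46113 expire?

April 17, 2017

Base term: filing date + 20 years → 19 November 2015.
Administrative Delay Adjustment: +121 days → 19 March 2016.
Appellate Stay Credit: +394 days → 17 April 2017.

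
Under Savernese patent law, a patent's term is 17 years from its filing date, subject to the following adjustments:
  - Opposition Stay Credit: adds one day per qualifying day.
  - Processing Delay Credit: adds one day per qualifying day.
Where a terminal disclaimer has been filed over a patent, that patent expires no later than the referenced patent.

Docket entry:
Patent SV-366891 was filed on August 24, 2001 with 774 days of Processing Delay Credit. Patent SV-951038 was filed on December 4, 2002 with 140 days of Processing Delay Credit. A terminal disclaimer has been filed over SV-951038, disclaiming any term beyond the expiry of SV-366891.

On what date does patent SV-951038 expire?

Natural term of SV-951038:
  Base: filing + 17 years → 4 December 2019.
  Processing Delay Credit: +140 days → 22 April 2020.
Expiry of referenced patent SV-366891:
  Base: filing + 17 years → 24 August 2018.
  Processing Delay Credit: +774 days → 6 October 2020.
Terminal disclaimer: SV-951038 expires on the earlier of 22 April 2020 and 6 October 2020.

April 22, 2020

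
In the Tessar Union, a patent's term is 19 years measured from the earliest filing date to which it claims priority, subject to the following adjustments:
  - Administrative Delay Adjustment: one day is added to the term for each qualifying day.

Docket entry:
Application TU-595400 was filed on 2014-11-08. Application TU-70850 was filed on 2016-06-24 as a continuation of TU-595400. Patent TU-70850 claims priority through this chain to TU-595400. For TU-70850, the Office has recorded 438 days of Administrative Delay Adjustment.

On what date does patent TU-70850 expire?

2035-01-20

Earliest priority filing: 8 November 2014.
Base term: 8 November 2014 + 19 years → 8 November 2033.
Administrative Delay Adjustment: +438 days → 20 January 2035.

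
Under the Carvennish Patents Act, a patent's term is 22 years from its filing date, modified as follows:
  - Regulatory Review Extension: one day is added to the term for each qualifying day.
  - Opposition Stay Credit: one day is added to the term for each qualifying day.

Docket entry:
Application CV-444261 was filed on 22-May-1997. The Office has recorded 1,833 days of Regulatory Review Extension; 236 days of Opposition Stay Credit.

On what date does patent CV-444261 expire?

Base term: filing date + 22 years → 22 May 2019.
Regulatory Review Extension: +1833 days → 28 May 2024.
Opposition Stay Credit: +236 days → 19 January 2025.

2025-01-19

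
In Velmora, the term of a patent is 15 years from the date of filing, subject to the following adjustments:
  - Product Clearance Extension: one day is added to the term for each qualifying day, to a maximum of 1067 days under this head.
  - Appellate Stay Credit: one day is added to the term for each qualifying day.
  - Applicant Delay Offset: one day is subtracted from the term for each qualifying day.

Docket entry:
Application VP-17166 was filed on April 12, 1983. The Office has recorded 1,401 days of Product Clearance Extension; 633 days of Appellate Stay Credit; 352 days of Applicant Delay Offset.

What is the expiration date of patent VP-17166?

2001-12-20

Base term: filing date + 15 years → 12 April 1998.
Product Clearance Extension: 1401 days claimed exceeds the 1067-day cap, so +1067 days → 14 March 2001.
Appellate Stay Credit: +633 days → 7 December 2002.
Applicant Delay Offset: −352 days → 20 December 2001.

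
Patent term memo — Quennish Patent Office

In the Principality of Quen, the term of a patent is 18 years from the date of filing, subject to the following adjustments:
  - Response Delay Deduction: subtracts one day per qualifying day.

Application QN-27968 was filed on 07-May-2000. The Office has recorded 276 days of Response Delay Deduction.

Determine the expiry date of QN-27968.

Base term: filing date + 18 years → 7 May 2018.
Response Delay Deduction: −276 days → 4 August 2017.

2017-08-04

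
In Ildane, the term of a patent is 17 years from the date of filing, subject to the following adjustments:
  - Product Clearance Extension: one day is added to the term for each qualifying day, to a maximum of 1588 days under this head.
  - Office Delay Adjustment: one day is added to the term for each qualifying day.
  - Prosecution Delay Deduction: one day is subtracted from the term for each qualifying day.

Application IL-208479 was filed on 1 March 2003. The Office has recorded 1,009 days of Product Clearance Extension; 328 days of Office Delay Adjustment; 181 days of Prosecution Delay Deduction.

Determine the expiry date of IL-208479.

Base term: filing date + 17 years → 1 March 2020.
Product Clearance Extension: 1009 days (within the 1588-day cap) → +1009 days → 5 December 2022.
Office Delay Adjustment: +328 days → 29 October 2023.
Prosecution Delay Deduction: −181 days → 1 May 2023.

May 1, 2023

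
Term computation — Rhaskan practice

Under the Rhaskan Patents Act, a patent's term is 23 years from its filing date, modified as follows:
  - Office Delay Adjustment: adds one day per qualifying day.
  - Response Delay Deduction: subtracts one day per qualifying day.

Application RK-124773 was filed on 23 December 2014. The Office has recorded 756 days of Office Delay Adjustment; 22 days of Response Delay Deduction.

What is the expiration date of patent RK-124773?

2039-12-27

Base term: filing date + 23 years → 23 December 2037.
Office Delay Adjustment: +756 days → 18 January 2040.
Response Delay Deduction: −22 days → 27 December 2039.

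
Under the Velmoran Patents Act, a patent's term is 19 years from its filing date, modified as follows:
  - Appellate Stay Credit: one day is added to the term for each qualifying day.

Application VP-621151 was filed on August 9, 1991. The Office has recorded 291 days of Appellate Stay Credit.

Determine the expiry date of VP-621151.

Base term: filing date + 19 years → 9 August 2010.
Appellate Stay Credit: +291 days → 27 May 2011.

May 27, 2011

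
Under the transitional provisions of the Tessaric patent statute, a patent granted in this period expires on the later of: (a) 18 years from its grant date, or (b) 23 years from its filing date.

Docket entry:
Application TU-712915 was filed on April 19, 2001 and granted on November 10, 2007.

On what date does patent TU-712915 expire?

(a) grant + 18 years → 10 November 2025.
(b) filing + 23 years → 19 April 2024.
Later of the two: 10 November 2025.

November 10, 2025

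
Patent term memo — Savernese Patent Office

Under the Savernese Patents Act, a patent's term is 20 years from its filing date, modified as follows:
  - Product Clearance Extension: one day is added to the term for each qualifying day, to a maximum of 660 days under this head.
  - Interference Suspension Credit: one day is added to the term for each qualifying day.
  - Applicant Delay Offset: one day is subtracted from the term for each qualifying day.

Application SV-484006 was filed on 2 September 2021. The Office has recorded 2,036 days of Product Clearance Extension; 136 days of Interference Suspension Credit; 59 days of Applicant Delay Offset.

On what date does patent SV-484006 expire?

Base term: filing date + 20 years → 2 September 2041.
Product Clearance Extension: 2036 days claimed exceeds the 660-day cap, so +660 days → 24 June 2043.
Interference Suspension Credit: +136 days → 7 November 2043.
Applicant Delay Offset: −59 days → 9 September 2043.

2043-09-09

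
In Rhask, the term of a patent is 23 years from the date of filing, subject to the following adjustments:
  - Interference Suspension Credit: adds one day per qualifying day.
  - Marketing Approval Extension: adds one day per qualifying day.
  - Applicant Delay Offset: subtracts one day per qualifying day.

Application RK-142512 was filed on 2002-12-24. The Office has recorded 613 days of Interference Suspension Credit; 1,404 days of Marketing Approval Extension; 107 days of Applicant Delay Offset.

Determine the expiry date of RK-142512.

2031-03-18

Base term: filing date + 23 years → 24 December 2025.
Interference Suspension Credit: +613 days → 29 August 2027.
Marketing Approval Extension: +1404 days → 3 July 2031.
Applicant Delay Offset: −107 days → 18 March 2031.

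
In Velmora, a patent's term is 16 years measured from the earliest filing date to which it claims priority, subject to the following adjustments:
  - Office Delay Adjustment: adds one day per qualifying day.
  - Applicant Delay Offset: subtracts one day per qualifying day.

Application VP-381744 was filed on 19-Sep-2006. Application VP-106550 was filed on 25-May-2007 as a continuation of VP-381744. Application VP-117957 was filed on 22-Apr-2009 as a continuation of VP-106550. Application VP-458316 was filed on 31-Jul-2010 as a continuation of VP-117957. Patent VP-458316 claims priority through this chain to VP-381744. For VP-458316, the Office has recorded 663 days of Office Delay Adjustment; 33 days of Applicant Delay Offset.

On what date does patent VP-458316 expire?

Earliest priority filing: 19 September 2006.
Base term: 19 September 2006 + 16 years → 19 September 2022.
Office Delay Adjustment: +663 days → 13 July 2024.
Applicant Delay Offset: −33 days → 10 June 2024.

June 10, 2024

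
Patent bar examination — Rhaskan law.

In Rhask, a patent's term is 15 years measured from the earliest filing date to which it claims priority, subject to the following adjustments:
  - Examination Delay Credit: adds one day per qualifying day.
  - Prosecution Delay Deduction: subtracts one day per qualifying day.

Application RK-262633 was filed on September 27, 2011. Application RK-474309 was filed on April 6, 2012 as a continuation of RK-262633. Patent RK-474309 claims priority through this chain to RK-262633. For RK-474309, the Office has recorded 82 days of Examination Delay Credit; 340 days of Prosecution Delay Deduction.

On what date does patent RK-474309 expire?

Earliest priority filing: 27 September 2011.
Base term: 27 September 2011 + 15 years → 27 September 2026.
Examination Delay Credit: +82 days → 18 December 2026.
Prosecution Delay Deduction: −340 days → 12 January 2026.

2026-01-12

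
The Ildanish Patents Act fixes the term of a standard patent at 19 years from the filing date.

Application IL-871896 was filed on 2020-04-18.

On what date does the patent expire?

April 18, 2039

Filing date + 19 years → 18 April 2039.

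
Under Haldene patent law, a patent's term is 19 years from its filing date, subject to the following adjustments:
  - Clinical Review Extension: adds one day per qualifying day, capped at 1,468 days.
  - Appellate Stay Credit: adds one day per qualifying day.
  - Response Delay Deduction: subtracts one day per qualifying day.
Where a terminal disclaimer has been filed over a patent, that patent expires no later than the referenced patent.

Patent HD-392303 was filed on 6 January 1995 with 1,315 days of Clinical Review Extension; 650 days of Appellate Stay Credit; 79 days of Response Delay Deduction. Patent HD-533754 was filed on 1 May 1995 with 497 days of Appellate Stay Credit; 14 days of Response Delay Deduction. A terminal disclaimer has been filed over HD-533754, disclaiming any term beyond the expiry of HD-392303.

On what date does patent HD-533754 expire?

Natural term of HD-533754:
  Base: filing + 19 years → 1 May 2014.
  Appellate Stay Credit: +497 days → 10 September 2015.
  Response Delay Deduction: −14 days → 27 August 2015.
Expiry of referenced patent HD-392303:
  Base: filing + 19 years → 6 January 2014.
  Clinical Review Extension: 1315 days (within the 1468-day cap) → +1315 days → 13 August 2017.
  Appellate Stay Credit: +650 days → 25 May 2019.
  Response Delay Deduction: −79 days → 7 March 2019.
Terminal disclaimer: HD-533754 expires on the earlier of 27 August 2015 and 7 March 2019.

August 27, 2015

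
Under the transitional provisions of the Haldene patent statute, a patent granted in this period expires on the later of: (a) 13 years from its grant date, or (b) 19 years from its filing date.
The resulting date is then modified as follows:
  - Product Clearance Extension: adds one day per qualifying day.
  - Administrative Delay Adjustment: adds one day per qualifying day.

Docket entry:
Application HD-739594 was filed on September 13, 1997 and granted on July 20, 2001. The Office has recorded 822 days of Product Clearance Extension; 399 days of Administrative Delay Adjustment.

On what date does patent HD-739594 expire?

January 17, 2020

(a) grant + 13 years → 20 July 2014.
(b) filing + 19 years → 13 September 2016.
Later of the two: 13 September 2016.
Product Clearance Extension: +822 days → 14 December 2018.
Administrative Delay Adjustment: +399 days → 17 January 2020.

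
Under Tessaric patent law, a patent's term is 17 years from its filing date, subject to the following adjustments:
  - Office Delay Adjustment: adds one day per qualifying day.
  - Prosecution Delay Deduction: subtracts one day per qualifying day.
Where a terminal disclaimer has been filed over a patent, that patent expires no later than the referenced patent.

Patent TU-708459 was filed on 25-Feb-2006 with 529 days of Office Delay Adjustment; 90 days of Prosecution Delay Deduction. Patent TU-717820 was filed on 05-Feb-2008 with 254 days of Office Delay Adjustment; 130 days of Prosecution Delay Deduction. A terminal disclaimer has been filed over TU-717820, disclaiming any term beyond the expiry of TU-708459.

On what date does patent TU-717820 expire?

Natural term of TU-717820:
  Base: filing + 17 years → 5 February 2025.
  Office Delay Adjustment: +254 days → 17 October 2025.
  Prosecution Delay Deduction: −130 days → 9 June 2025.
Expiry of referenced patent TU-708459:
  Base: filing + 17 years → 25 February 2023.
  Office Delay Adjustment: +529 days → 7 August 2024.
  Prosecution Delay Deduction: −90 days → 9 May 2024.
Terminal disclaimer: TU-717820 expires on the earlier of 9 June 2025 and 9 May 2024.

May 9, 2024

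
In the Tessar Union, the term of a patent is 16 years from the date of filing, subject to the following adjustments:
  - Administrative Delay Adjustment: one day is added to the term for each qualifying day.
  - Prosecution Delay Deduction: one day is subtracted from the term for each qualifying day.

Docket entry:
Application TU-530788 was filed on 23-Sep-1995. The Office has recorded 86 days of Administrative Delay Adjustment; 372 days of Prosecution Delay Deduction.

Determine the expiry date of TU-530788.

2010-12-11

Base term: filing date + 16 years → 23 September 2011.
Administrative Delay Adjustment: +86 days → 18 December 2011.
Prosecution Delay Deduction: −372 days → 11 December 2010.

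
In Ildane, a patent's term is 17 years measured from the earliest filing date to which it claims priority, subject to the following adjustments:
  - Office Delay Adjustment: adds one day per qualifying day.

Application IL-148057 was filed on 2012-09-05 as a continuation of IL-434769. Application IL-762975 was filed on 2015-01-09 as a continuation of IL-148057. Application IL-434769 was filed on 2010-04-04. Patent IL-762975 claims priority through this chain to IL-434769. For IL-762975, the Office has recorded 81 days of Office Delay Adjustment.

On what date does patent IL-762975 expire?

2027-06-24

Earliest priority filing: 4 April 2010.
Base term: 4 April 2010 + 17 years → 4 April 2027.
Office Delay Adjustment: +81 days → 24 June 2027.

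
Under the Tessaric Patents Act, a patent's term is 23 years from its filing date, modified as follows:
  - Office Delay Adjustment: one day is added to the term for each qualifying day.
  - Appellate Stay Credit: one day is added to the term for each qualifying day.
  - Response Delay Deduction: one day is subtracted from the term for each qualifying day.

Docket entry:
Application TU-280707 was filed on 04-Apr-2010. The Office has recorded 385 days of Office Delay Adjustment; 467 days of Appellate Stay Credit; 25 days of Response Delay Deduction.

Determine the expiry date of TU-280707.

Base term: filing date + 23 years → 4 April 2033.
Office Delay Adjustment: +385 days → 24 April 2034.
Appellate Stay Credit: +467 days → 4 August 2035.
Response Delay Deduction: −25 days → 10 July 2035.

July 10, 2035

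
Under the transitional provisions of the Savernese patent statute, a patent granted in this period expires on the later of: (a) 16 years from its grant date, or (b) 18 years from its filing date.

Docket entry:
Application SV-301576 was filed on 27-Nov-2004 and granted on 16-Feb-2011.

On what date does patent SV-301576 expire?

(a) grant + 16 years → 16 February 2027.
(b) filing + 18 years → 27 November 2022.
Later of the two: 16 February 2027.

February 16, 2027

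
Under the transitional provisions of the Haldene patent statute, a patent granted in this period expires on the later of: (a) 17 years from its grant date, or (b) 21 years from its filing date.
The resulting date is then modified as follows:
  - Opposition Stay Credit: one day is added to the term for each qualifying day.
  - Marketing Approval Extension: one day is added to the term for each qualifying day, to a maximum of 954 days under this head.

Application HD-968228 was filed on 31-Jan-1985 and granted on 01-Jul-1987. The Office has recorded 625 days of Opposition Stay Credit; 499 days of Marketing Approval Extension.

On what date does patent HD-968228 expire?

2009-02-28

(a) grant + 17 years → 1 July 2004.
(b) filing + 21 years → 31 January 2006.
Later of the two: 31 January 2006.
Opposition Stay Credit: +625 days → 18 October 2007.
Marketing Approval Extension: 499 days (within the 954-day cap) → +499 days → 28 February 2009.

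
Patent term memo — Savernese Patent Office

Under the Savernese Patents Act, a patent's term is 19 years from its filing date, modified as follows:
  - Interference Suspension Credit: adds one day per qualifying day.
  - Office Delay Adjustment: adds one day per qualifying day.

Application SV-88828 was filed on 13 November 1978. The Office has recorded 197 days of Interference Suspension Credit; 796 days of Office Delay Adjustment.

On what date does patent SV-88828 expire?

2000-08-02

Base term: filing date + 19 years → 13 November 1997.
Interference Suspension Credit: +197 days → 29 May 1998.
Office Delay Adjustment: +796 days → 2 August 2000.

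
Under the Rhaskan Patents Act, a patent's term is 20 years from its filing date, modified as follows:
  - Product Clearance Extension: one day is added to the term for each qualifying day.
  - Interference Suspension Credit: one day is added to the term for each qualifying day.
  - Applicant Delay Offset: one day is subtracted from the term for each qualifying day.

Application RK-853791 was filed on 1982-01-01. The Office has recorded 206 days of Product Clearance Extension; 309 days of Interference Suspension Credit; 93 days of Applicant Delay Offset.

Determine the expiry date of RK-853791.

Base term: filing date + 20 years → 1 January 2002.
Product Clearance Extension: +206 days → 26 July 2002.
Interference Suspension Credit: +309 days → 31 May 2003.
Applicant Delay Offset: −93 days → 27 February 2003.

2003-02-27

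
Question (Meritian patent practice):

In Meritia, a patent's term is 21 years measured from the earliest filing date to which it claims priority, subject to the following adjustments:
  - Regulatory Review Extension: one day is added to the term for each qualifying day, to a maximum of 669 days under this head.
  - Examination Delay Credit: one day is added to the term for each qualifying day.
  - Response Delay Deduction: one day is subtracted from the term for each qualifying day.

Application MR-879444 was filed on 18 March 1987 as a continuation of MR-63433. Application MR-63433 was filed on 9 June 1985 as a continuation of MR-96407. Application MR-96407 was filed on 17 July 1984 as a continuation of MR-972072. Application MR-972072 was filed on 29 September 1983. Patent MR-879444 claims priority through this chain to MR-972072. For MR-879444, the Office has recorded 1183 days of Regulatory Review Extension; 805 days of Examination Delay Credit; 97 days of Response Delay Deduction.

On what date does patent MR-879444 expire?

2008-07-07

Earliest priority filing: 29 September 1983.
Base term: 29 September 1983 + 21 years → 29 September 2004.
Regulatory Review Extension: 1183 days claimed exceeds the 669-day cap, so +669 days → 30 July 2006.
Examination Delay Credit: +805 days → 12 October 2008.
Response Delay Deduction: −97 days → 7 July 2008.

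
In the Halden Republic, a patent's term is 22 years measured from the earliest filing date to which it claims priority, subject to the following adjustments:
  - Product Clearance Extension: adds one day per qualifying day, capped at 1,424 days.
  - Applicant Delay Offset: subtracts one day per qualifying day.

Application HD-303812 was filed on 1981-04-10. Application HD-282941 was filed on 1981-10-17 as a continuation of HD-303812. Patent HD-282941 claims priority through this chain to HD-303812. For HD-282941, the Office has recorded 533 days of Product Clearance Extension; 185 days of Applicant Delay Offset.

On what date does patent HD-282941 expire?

Earliest priority filing: 10 April 1981.
Base term: 10 April 1981 + 22 years → 10 April 2003.
Product Clearance Extension: 533 days (within the 1424-day cap) → +533 days → 24 September 2004.
Applicant Delay Offset: −185 days → 23 March 2004.

March 23, 2004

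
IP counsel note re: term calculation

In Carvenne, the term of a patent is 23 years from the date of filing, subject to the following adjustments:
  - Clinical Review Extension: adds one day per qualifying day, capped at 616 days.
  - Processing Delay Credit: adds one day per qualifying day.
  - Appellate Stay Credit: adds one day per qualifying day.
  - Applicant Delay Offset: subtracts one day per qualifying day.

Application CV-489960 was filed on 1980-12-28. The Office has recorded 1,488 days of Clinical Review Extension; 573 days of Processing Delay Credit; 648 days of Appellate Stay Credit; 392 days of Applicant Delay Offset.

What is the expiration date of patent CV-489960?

Base term: filing date + 23 years → 28 December 2003.
Clinical Review Extension: 1488 days claimed exceeds the 616-day cap, so +616 days → 4 September 2005.
Processing Delay Credit: +573 days → 31 March 2007.
Appellate Stay Credit: +648 days → 7 January 2009.
Applicant Delay Offset: −392 days → 12 December 2007.

2007-12-12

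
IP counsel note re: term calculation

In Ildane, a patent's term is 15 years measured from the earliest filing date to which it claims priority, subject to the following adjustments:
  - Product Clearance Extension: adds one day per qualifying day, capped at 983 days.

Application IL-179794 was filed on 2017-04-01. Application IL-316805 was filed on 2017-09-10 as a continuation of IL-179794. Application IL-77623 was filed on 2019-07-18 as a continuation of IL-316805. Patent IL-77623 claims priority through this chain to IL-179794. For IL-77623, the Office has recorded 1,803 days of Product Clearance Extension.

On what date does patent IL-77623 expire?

2034-12-10

Earliest priority filing: 1 April 2017.
Base term: 1 April 2017 + 15 years → 1 April 2032.
Product Clearance Extension: 1803 days claimed exceeds the 983-day cap, so +983 days → 10 December 2034.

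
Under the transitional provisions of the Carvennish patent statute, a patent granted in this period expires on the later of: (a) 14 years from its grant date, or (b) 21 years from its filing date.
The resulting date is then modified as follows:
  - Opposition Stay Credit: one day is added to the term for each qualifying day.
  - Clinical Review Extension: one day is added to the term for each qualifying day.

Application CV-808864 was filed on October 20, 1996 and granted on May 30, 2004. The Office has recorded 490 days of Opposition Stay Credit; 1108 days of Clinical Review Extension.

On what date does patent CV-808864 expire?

October 14, 2022

(a) grant + 14 years → 30 May 2018.
(b) filing + 21 years → 20 October 2017.
Later of the two: 30 May 2018.
Opposition Stay Credit: +490 days → 2 October 2019.
Clinical Review Extension: +1108 days → 14 October 2022.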